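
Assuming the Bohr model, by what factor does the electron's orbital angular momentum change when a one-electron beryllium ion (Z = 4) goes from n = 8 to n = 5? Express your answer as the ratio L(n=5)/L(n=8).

5/8

L = nℏ depends only on n, so L ∝ n.
L(n=5)/L(n=8) = (5/8)^1 = 5/8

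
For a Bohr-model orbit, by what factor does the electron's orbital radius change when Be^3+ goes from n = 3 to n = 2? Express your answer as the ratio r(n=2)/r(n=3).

r ∝ Z^-1 · n^2; with Z fixed, r ∝ n^2.
r(n=2)/r(n=3) = (2/3)^2 = 4/9

4/9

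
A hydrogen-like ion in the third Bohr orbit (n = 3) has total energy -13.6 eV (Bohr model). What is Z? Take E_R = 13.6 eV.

3

E_n = −E_R Z²/n² ⇒ Z² = −E_n n²/E_R = 13.6 × 3² / 13.6 ≈ 9.00
Z = 3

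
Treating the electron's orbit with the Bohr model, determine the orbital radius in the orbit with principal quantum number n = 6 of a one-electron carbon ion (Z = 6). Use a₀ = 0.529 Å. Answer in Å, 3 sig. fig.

r_n = n²a₀/Z = 6² × 0.529 / 6
    = 36 × 0.529 / 6 = 3.17 Å

3.17 Å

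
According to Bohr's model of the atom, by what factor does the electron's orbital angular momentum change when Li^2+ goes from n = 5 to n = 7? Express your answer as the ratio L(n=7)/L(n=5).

L = nℏ depends only on n, so L ∝ n.
L(n=7)/L(n=5) = (7/5)^1 = 7/5

7/5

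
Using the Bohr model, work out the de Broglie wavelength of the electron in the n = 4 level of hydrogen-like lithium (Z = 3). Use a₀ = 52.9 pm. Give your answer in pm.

The Bohr quantisation condition is nλ = 2πr_n.
r_n = n²a₀/Z = 282 pm
λ = 2πr_n/n = 2π·282/4 = 443 pm

443 pm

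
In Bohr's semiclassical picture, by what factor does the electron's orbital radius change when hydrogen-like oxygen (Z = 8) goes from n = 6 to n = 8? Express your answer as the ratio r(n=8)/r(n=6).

r ∝ Z^-1 · n^2; with Z fixed, r ∝ n^2.
r(n=8)/r(n=6) = (8/6)^2 = 16/9

16/9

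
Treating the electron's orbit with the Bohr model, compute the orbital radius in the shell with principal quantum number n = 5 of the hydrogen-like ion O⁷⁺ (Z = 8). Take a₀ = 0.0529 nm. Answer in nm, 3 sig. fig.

0.165 nm

r_n = n²a₀/Z = 5² × 0.0529 / 8
    = 25 × 0.0529 / 8 = 0.165 nm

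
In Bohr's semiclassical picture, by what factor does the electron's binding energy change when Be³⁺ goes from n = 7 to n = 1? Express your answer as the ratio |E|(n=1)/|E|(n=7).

49

|E| ∝ Z^2 · n^-2; with Z fixed, |E| ∝ n^-2.
|E|(n=1)/|E|(n=7) = (1/7)^-2 = 49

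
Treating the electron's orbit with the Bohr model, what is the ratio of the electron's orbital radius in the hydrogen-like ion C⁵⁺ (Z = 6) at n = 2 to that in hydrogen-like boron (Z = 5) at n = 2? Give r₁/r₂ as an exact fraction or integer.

r ∝ Z^-1 · n^2
r₁/r₂ = (6/5)^-1 · (2/2)^2 = 5/6

5/6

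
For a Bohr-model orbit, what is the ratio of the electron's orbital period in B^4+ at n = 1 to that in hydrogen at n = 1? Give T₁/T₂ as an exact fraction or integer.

T ∝ Z^-2 · n^3
T₁/T₂ = (5/1)^-2 · (1/1)^3 = 1/25

1/25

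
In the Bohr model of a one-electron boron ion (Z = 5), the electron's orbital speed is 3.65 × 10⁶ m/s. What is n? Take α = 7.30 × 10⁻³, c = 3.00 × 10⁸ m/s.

v_n = Zαc/n ⇒ n = Zαc/v = 5 × 0.00730 × 3.00 × 10⁸ / 3.65 × 10⁶ ≈ 3.00
n = 3

3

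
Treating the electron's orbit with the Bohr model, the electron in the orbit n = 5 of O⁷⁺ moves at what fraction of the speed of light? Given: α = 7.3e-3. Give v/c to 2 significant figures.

v_n = Zαc/n, so v/c = Zα/n = 8 × 0.0073 / 5 = 0.012

0.012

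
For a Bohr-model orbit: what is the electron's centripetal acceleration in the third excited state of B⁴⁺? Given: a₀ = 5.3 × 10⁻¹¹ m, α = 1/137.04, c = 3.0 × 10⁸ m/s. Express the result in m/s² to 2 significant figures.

4.4 × 10²² m/s²

r = n²a₀/Z = 1.7 × 10⁻¹⁰ m, v = Zαc/n = 2.7 × 10⁶ m/s
a = v²/r = (2.7 × 10⁶)² / 1.7 × 10⁻¹⁰ = 4.4 × 10²² m/s²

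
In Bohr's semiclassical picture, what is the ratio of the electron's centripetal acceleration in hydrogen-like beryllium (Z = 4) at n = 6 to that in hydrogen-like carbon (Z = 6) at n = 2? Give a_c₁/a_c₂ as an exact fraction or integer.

a_c ∝ Z^3 · n^-4
a_c₁/a_c₂ = (4/6)^3 · (6/2)^-4 = 8/2187

8/2187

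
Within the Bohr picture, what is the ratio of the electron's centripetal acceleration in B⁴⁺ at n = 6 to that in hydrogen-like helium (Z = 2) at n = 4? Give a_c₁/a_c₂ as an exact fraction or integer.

a_c ∝ Z^3 · n^-4
a_c₁/a_c₂ = (5/2)^3 · (6/4)^-4 = 250/81

250/81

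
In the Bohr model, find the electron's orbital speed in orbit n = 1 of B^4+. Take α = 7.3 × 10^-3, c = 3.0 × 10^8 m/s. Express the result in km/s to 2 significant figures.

v_n = Zαc/n = 5 × 0.0073 × 3.0 × 10^8 / 1
    = 1.1 × 10^4 km/s

1.1 × 10^4 km/s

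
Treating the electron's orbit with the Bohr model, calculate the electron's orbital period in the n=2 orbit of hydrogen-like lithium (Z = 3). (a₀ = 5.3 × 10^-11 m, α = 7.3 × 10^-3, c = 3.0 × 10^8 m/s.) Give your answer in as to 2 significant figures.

140 as

r = n²a₀/Z = 2²·5.3 × 10^-11/3 = 7.1 × 10^-11 m
v = Zαc/n = 3·0.0073·3.0 × 10^8/2 = 3.3 × 10^6 m/s
T = 2πr/v = 1.4 × 10^-16 s = 140 as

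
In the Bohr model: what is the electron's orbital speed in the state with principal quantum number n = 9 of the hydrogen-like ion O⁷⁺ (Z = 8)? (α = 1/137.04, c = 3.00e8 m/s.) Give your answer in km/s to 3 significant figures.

v_n = Zαc/n = 8 × 0.00730 × 3.00e8 / 9
    = 1950 km/s

1950 km/s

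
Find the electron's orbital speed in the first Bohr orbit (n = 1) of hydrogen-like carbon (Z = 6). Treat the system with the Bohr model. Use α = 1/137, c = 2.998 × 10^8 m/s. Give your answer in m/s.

v_n = Zαc/n = 6 × 0.007299 × 2.998 × 10^8 / 1
    = 1.313 × 10^7 m/s

1.313 × 10^7 m/s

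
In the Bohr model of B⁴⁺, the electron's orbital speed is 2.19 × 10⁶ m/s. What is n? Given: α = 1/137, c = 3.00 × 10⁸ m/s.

5

v_n = Zαc/n ⇒ n = Zαc/v = 5 × 0.00730 × 3.00 × 10⁸ / 2.19 × 10⁶ ≈ 5.00
n = 5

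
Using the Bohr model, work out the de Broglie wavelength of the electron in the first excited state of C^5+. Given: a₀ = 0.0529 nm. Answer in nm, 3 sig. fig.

The Bohr quantisation condition is nλ = 2πr_n.
r_n = n²a₀/Z = 0.0353 nm
λ = 2πr_n/n = 2π·0.0353/2 = 0.111 nm

0.111 nm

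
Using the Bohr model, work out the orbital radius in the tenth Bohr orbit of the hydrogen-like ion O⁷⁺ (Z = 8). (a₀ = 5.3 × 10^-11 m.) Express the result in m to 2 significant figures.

6.6 × 10^-10 m

r_n = n²a₀/Z = 10² × 5.3 × 10^-11 / 8
    = 100 × 5.3 × 10^-11 / 8 = 6.6 × 10^-10 m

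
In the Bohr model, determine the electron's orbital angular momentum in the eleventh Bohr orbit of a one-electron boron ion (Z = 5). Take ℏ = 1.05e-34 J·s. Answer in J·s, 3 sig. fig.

L_n = nℏ = 11 × 1.05e-34 = 1.16e-33 J·s

1.16e-33 J·s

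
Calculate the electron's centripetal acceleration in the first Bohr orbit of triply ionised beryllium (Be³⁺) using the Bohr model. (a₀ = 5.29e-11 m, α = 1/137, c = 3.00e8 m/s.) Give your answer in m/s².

5.80e24 m/s²

r = n²a₀/Z = 1.32e-11 m, v = Zαc/n = 8.76e6 m/s
a = v²/r = (8.76e6)² / 1.32e-11 = 5.80e24 m/s²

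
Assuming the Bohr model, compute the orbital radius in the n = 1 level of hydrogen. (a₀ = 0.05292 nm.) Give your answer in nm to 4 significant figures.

r_n = n²a₀/Z = 1² × 0.05292 / 1
    = 1 × 0.05292 / 1 = 0.05292 nm

0.05292 nm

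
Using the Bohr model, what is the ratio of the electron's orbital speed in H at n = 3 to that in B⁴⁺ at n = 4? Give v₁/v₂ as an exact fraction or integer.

v ∝ Z^1 · n^-1
v₁/v₂ = (1/5)^1 · (3/4)^-1 = 4/15

4/15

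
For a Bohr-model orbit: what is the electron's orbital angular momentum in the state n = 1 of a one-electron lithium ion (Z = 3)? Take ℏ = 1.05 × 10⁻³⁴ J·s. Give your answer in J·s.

1.05 × 10⁻³⁴ J·s

L_n = nℏ = 1 × 1.05 × 10⁻³⁴ = 1.05 × 10⁻³⁴ J·s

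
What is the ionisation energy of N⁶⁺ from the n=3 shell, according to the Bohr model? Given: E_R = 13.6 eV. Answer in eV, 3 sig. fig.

E_n = −E_R·Z²/n² = −13.6 × 7²/3² eV = -74.0 eV
Ionisation energy = −E_n = 74.0 eV

74.0 eV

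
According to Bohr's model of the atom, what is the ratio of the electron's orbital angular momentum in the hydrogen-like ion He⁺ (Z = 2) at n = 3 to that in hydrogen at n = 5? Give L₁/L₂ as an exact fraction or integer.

3/5

L = nℏ is independent of Z.
L₁/L₂ = n₁/n₂ = 3/5 = 3/5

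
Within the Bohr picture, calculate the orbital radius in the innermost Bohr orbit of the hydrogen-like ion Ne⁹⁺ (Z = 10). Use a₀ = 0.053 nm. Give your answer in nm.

r_n = n²a₀/Z = 1² × 0.053 / 10
    = 1 × 0.053 / 10 = 0.0053 nm

0.0053 nm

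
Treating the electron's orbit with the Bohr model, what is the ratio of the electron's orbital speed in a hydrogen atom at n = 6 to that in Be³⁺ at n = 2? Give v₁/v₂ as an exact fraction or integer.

v ∝ Z^1 · n^-1
v₁/v₂ = (1/4)^1 · (6/2)^-1 = 1/12

1/12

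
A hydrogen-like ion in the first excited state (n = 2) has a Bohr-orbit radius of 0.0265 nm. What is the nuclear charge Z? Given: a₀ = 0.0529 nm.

8

r_n = n²a₀/Z ⇒ Z = n²a₀/r = 2² × 0.0529 / 0.0265 ≈ 7.98
Z = 8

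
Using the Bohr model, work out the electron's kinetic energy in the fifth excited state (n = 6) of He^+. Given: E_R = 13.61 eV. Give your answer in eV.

1.512 eV

For a Coulomb orbit the virial theorem gives K = −E_n.
E_n = −E_R·Z²/n², so K = E_R·Z²/n² = 13.61 × 2²/6² = 1.512 eV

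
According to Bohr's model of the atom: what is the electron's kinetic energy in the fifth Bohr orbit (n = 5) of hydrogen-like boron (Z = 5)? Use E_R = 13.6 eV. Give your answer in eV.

13.6 eV

For a Coulomb orbit the virial theorem gives K = −E_n.
E_n = −E_R·Z²/n², so K = E_R·Z²/n² = 13.6 × 5²/5² = 13.6 eV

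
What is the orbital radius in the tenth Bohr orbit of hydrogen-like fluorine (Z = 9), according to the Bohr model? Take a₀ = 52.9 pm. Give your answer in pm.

r_n = n²a₀/Z = 10² × 52.9 / 9
    = 100 × 52.9 / 9 = 588 pm

588 pm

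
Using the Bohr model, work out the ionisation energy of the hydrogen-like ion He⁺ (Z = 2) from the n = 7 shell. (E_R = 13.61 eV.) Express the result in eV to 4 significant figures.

1.111 eV

E_n = −E_R·Z²/n² = −13.61 × 2²/7² eV = -1.111 eV
Ionisation energy = −E_n = 1.111 eV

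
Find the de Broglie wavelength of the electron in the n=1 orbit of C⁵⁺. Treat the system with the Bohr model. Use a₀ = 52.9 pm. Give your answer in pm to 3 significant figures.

The Bohr quantisation condition is nλ = 2πr_n.
r_n = n²a₀/Z = 8.82 pm
λ = 2πr_n/n = 2π·8.82/1 = 55.4 pm

55.4 pm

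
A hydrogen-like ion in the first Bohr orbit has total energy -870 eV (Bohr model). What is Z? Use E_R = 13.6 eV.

8

E_n = −E_R Z²/n² ⇒ Z² = −E_n n²/E_R = 870 × 1² / 13.6 ≈ 63.97
Z = 8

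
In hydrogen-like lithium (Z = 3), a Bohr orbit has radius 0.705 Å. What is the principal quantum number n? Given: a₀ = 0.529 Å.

r_n = n²a₀/Z ⇒ n² = rZ/a₀ = 0.705 × 3 / 0.529 ≈ 4.00
n = 2

2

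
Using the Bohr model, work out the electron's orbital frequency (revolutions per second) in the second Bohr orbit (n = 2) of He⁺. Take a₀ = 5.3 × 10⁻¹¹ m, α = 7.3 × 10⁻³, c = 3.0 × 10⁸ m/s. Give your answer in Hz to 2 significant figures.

r = n²a₀/Z = 1.1 × 10⁻¹⁰ m, v = Zαc/n = 2.2 × 10⁶ m/s
f = v/(2πr) = 3.3 × 10¹⁵ Hz

3.3 × 10¹⁵ Hz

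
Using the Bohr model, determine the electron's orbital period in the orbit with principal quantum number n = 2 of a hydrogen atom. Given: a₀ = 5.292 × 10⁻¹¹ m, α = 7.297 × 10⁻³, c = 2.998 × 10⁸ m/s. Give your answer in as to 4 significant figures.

r = n²a₀/Z = 2²·5.292 × 10⁻¹¹/1 = 2.117 × 10⁻¹⁰ m
v = Zαc/n = 1·0.007297·2.998 × 10⁸/2 = 1.094 × 10⁶ m/s
T = 2πr/v = 1.216 × 10⁻¹⁵ s = 1216 as

1216 as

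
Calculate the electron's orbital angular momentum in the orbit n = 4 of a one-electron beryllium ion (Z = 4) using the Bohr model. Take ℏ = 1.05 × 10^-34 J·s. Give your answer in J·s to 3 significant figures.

L_n = nℏ = 4 × 1.05 × 10^-34 = 4.20 × 10^-34 J·s

4.20 × 10^-34 J·s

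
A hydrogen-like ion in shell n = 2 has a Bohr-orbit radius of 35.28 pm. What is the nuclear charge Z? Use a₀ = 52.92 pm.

6

r_n = n²a₀/Z ⇒ Z = n²a₀/r = 2² × 52.92 / 35.28 ≈ 6.00
Z = 6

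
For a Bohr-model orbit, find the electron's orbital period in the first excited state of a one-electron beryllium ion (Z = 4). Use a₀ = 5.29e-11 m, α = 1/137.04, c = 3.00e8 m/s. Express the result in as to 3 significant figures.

75.9 as

r = n²a₀/Z = 2²·5.29e-11/4 = 5.29e-11 m
v = Zαc/n = 4·0.00730·3.00e8/2 = 4.38e6 m/s
T = 2πr/v = 7.59e-17 s = 75.9 as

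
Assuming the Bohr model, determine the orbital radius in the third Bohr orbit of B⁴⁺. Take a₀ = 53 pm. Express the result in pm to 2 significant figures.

r_n = n²a₀/Z = 3² × 53 / 5
    = 9 × 53 / 5 = 95 pm

95 pm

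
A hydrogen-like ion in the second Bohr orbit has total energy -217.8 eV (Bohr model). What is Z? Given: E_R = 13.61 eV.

E_n = −E_R Z²/n² ⇒ Z² = −E_n n²/E_R = 217.8 × 2² / 13.61 ≈ 64.01
Z = 8

8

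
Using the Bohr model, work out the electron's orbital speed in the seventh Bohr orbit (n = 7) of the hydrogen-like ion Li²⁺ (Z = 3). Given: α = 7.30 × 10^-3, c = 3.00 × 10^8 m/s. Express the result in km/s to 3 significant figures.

939 km/s

v_n = Zαc/n = 3 × 0.00730 × 3.00 × 10^8 / 7
    = 939 km/s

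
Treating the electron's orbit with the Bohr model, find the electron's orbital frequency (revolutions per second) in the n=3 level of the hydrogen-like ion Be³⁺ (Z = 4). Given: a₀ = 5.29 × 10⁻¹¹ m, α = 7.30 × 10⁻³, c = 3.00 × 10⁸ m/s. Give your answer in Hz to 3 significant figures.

r = n²a₀/Z = 1.19 × 10⁻¹⁰ m, v = Zαc/n = 2.92 × 10⁶ m/s
f = v/(2πr) = 3.90 × 10¹⁵ Hz

3.90 × 10¹⁵ Hz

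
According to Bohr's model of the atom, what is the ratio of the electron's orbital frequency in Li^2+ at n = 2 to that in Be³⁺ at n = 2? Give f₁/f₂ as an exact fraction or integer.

9/16

f ∝ Z^2 · n^-3
f₁/f₂ = (3/4)^2 · (2/2)^-3 = 9/16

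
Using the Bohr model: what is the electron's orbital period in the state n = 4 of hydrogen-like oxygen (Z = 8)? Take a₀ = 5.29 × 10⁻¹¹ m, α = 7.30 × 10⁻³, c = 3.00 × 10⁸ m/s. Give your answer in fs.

0.152 fs

r = n²a₀/Z = 4²·5.29 × 10⁻¹¹/8 = 1.06 × 10⁻¹⁰ m
v = Zαc/n = 8·0.00730·3.00 × 10⁸/4 = 4.38 × 10⁶ m/s
T = 2πr/v = 1.52 × 10⁻¹⁶ s = 0.152 fs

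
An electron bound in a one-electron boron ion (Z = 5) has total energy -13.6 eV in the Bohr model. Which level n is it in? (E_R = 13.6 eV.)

5

E_n = −E_R Z²/n² ⇒ n² = E_R Z²/(−E_n) = 13.6 × 5² / 13.6 ≈ 25.00
n = 5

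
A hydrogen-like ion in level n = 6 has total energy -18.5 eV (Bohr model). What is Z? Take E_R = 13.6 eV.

7

E_n = −E_R Z²/n² ⇒ Z² = −E_n n²/E_R = 18.5 × 6² / 13.6 ≈ 48.97
Z = 7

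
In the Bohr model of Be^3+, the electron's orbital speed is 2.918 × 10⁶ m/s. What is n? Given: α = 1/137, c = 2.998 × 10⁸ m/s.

3

v_n = Zαc/n ⇒ n = Zαc/v = 4 × 0.007299 × 2.998 × 10⁸ / 2.918 × 10⁶ ≈ 3.00
n = 3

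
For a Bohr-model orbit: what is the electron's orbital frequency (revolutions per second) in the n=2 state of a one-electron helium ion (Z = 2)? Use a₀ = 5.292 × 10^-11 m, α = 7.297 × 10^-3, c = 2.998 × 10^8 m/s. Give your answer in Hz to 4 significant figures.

r = n²a₀/Z = 1.058 × 10^-10 m, v = Zαc/n = 2.188 × 10^6 m/s
f = v/(2πr) = 3.290 × 10^15 Hz

3.290 × 10^15 Hz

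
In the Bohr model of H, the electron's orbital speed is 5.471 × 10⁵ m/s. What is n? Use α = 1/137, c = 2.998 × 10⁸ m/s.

v_n = Zαc/n ⇒ n = Zαc/v = 1 × 0.007299 × 2.998 × 10⁸ / 5.471 × 10⁵ ≈ 4.00
n = 4

4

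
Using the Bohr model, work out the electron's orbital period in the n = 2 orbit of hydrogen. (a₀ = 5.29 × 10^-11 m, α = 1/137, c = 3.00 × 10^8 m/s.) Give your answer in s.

1.21 × 10^-15 s

r = n²a₀/Z = 2²·5.29 × 10^-11/1 = 2.12 × 10^-10 m
v = Zαc/n = 1·0.00730·3.00 × 10^8/2 = 1.09 × 10^6 m/s
T = 2πr/v = 1.21 × 10^-15 s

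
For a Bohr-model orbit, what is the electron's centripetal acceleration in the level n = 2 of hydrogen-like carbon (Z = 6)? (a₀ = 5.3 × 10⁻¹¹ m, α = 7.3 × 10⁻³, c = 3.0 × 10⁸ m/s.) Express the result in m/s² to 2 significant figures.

1.2 × 10²⁴ m/s²

r = n²a₀/Z = 3.5 × 10⁻¹¹ m, v = Zαc/n = 6.6 × 10⁶ m/s
a = v²/r = (6.6 × 10⁶)² / 3.5 × 10⁻¹¹ = 1.2 × 10²⁴ m/s²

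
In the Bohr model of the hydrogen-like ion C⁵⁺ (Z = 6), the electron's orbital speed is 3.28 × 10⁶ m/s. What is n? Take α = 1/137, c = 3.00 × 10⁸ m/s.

v_n = Zαc/n ⇒ n = Zαc/v = 6 × 0.00730 × 3.00 × 10⁸ / 3.28 × 10⁶ ≈ 4.01
n = 4

4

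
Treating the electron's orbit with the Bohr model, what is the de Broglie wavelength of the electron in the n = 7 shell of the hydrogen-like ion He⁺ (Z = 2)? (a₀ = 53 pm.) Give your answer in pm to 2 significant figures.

The Bohr quantisation condition is nλ = 2πr_n.
r_n = n²a₀/Z = 1300 pm
λ = 2πr_n/n = 2π·1300/7 = 1200 pm

1200 pm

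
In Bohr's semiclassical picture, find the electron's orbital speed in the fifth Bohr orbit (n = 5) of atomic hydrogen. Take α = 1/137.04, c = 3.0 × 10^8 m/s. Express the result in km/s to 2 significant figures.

440 km/s

v_n = Zαc/n = 1 × 0.0073 × 3.0 × 10^8 / 5
    = 440 km/s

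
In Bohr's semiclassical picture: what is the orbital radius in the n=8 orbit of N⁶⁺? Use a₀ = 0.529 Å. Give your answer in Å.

r_n = n²a₀/Z = 8² × 0.529 / 7
    = 64 × 0.529 / 7 = 4.84 Å

4.84 Å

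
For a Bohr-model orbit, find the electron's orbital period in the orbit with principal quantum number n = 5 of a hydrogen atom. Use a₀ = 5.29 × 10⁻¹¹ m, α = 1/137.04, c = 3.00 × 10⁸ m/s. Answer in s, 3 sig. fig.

1.90 × 10⁻¹⁴ s

r = n²a₀/Z = 5²·5.29 × 10⁻¹¹/1 = 1.32 × 10⁻⁹ m
v = Zαc/n = 1·0.00730·3.00 × 10⁸/5 = 4.38 × 10⁵ m/s
T = 2πr/v = 1.90 × 10⁻¹⁴ s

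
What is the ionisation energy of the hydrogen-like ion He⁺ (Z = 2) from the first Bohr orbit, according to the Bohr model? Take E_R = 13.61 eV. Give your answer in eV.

E_n = −E_R·Z²/n² = −13.61 × 2²/1² eV = -54.44 eV
Ionisation energy = −E_n = 54.44 eV

54.44 eV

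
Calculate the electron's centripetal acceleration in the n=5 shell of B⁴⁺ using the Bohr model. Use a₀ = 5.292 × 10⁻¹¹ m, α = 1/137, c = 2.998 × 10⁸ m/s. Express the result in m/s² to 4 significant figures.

r = n²a₀/Z = 2.646 × 10⁻¹⁰ m, v = Zαc/n = 2.188 × 10⁶ m/s
a = v²/r = (2.188 × 10⁶)² / 2.646 × 10⁻¹⁰ = 1.810 × 10²² m/s²

1.810 × 10²² m/s²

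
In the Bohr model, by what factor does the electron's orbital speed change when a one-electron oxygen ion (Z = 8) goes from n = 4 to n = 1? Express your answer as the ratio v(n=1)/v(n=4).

4

v ∝ Z^1 · n^-1; with Z fixed, v ∝ n^-1.
v(n=1)/v(n=4) = (1/4)^-1 = 4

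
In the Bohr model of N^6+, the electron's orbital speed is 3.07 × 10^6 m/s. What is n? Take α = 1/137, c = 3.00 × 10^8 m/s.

5

v_n = Zαc/n ⇒ n = Zαc/v = 7 × 0.00730 × 3.00 × 10^8 / 3.07 × 10^6 ≈ 4.99
n = 5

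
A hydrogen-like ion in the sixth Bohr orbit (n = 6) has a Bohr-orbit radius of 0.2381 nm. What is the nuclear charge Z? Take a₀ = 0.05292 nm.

8

r_n = n²a₀/Z ⇒ Z = n²a₀/r = 6² × 0.05292 / 0.2381 ≈ 8.00
Z = 8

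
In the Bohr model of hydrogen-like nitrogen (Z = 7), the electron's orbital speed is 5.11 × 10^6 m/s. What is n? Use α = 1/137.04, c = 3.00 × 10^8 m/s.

3

v_n = Zαc/n ⇒ n = Zαc/v = 7 × 0.00730 × 3.00 × 10^8 / 5.11 × 10^6 ≈ 3.00
n = 3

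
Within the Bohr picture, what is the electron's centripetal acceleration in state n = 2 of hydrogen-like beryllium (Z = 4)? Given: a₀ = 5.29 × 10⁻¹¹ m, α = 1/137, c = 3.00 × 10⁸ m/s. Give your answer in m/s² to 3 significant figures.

3.63 × 10²³ m/s²

r = n²a₀/Z = 5.29 × 10⁻¹¹ m, v = Zαc/n = 4.38 × 10⁶ m/s
a = v²/r = (4.38 × 10⁶)² / 5.29 × 10⁻¹¹ = 3.63 × 10²³ m/s²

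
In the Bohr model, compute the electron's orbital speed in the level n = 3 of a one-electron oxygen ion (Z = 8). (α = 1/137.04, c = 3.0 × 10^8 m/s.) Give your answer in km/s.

v_n = Zαc/n = 8 × 0.0073 × 3.0 × 10^8 / 3
    = 5800 km/s

5800 km/s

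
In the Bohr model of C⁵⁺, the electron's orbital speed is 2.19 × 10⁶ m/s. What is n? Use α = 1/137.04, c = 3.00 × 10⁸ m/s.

v_n = Zαc/n ⇒ n = Zαc/v = 6 × 0.00730 × 3.00 × 10⁸ / 2.19 × 10⁶ ≈ 6.00
n = 6

6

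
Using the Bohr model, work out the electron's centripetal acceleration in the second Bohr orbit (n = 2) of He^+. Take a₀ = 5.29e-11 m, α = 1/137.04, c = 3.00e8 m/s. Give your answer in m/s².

r = n²a₀/Z = 1.06e-10 m, v = Zαc/n = 2.19e6 m/s
a = v²/r = (2.19e6)² / 1.06e-10 = 4.53e22 m/s²

4.53e22 m/s²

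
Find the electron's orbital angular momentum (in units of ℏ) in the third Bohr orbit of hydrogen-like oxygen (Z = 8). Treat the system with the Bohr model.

3

L_n = nℏ, so L/ℏ = n = 3.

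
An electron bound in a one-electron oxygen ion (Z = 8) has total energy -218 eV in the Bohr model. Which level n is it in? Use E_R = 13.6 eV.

E_n = −E_R Z²/n² ⇒ n² = E_R Z²/(−E_n) = 13.6 × 8² / 218 ≈ 3.99
n = 2

2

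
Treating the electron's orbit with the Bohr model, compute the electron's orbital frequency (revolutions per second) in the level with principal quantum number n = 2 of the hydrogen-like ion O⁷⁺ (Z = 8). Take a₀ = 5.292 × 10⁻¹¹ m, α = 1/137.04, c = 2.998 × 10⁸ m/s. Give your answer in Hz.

5.263 × 10¹⁶ Hz

r = n²a₀/Z = 2.646 × 10⁻¹¹ m, v = Zαc/n = 8.751 × 10⁶ m/s
f = v/(2πr) = 5.263 × 10¹⁶ Hz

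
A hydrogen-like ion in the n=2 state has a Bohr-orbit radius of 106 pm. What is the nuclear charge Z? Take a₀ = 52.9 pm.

r_n = n²a₀/Z ⇒ Z = n²a₀/r = 2² × 52.9 / 106 ≈ 2.00
Z = 2

2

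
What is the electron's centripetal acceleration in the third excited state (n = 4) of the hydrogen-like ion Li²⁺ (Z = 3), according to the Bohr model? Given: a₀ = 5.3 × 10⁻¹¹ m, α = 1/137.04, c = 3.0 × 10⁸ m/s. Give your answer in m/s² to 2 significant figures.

r = n²a₀/Z = 2.8 × 10⁻¹⁰ m, v = Zαc/n = 1.6 × 10⁶ m/s
a = v²/r = (1.6 × 10⁶)² / 2.8 × 10⁻¹⁰ = 9.5 × 10²¹ m/s²

9.5 × 10²¹ m/s²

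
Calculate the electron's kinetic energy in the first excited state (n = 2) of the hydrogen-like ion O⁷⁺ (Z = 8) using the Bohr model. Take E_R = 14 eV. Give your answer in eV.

220 eV

For a Coulomb orbit the virial theorem gives K = −E_n.
E_n = −E_R·Z²/n², so K = E_R·Z²/n² = 14 × 8²/2² = 220 eV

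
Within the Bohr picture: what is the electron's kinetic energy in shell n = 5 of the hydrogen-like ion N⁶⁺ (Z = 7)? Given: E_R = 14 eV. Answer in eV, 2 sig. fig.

27 eV

For a Coulomb orbit the virial theorem gives K = −E_n.
E_n = −E_R·Z²/n², so K = E_R·Z²/n² = 14 × 7²/5² = 27 eV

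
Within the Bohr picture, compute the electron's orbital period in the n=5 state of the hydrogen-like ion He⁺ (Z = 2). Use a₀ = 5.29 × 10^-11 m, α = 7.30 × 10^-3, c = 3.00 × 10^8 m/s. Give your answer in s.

4.74 × 10^-15 s

r = n²a₀/Z = 5²·5.29 × 10^-11/2 = 6.61 × 10^-10 m
v = Zαc/n = 2·0.00730·3.00 × 10^8/5 = 8.76 × 10^5 m/s
T = 2πr/v = 4.74 × 10^-15 s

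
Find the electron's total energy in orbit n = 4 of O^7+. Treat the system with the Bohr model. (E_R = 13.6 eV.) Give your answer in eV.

-54.4 eV

E_n = −E_R·Z²/n² = −13.6 × 8²/4² = -54.4 eV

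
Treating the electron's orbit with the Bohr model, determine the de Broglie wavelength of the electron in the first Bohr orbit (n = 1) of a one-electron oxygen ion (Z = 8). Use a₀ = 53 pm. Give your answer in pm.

42 pm

The Bohr quantisation condition is nλ = 2πr_n.
r_n = n²a₀/Z = 6.6 pm
λ = 2πr_n/n = 2π·6.6/1 = 42 pm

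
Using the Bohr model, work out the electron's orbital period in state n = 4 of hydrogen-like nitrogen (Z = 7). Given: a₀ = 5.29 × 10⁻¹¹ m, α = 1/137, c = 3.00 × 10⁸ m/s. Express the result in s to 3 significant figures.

1.98 × 10⁻¹⁶ s

r = n²a₀/Z = 4²·5.29 × 10⁻¹¹/7 = 1.21 × 10⁻¹⁰ m
v = Zαc/n = 7·0.00730·3.00 × 10⁸/4 = 3.83 × 10⁶ m/s
T = 2πr/v = 1.98 × 10⁻¹⁶ s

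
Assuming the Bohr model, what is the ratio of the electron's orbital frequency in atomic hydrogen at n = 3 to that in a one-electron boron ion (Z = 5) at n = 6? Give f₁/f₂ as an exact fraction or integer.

f ∝ Z^2 · n^-3
f₁/f₂ = (1/5)^2 · (3/6)^-3 = 8/25

8/25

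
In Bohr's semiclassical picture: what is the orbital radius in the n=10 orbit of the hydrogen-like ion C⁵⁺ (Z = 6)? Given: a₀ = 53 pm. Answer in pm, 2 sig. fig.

r_n = n²a₀/Z = 10² × 53 / 6
    = 100 × 53 / 6 = 880 pm

880 pm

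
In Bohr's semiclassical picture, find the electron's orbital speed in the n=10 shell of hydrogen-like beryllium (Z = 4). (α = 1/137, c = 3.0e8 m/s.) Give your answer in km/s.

880 km/s

v_n = Zαc/n = 4 × 0.0073 × 3.0e8 / 10
    = 880 km/s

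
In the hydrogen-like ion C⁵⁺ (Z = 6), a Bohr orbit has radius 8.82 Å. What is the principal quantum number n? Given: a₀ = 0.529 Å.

r_n = n²a₀/Z ⇒ n² = rZ/a₀ = 8.82 × 6 / 0.529 ≈ 100.04
n = 10

10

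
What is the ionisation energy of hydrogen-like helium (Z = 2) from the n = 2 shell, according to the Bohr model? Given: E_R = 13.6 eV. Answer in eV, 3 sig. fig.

13.6 eV

E_n = −E_R·Z²/n² = −13.6 × 2²/2² eV = -13.6 eV
Ionisation energy = −E_n = 13.6 eV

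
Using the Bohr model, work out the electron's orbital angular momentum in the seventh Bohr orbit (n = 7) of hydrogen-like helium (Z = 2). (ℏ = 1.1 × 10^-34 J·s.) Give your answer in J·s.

7.7 × 10^-34 J·s

L_n = nℏ = 7 × 1.1 × 10^-34 = 7.7 × 10^-34 J·s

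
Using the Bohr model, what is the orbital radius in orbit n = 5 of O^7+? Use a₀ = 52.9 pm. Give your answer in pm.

165 pm

r_n = n²a₀/Z = 5² × 52.9 / 8
    = 25 × 52.9 / 8 = 165 pm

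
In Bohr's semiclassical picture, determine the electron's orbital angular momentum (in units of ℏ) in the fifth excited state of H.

L_n = nℏ, so L/ℏ = n = 6.

6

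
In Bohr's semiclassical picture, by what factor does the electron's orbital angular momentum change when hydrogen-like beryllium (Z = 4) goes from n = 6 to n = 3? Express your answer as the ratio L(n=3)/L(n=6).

L = nℏ depends only on n, so L ∝ n.
L(n=3)/L(n=6) = (3/6)^1 = 1/2

1/2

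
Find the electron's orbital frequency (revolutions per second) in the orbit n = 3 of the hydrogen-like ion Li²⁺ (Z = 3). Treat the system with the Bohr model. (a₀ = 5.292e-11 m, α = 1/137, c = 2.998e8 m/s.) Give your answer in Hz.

2.194e15 Hz

r = n²a₀/Z = 1.588e-10 m, v = Zαc/n = 2.188e6 m/s
f = v/(2πr) = 2.194e15 Hz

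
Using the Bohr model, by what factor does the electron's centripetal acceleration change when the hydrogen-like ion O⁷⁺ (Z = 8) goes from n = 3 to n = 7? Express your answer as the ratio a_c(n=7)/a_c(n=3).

81/2401

a_c ∝ Z^3 · n^-4; with Z fixed, a_c ∝ n^-4.
a_c(n=7)/a_c(n=3) = (7/3)^-4 = 81/2401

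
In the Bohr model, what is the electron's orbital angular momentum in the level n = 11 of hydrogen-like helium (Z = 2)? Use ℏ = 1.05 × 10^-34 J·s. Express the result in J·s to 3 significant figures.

1.16 × 10^-33 J·s

L_n = nℏ = 11 × 1.05 × 10^-34 = 1.16 × 10^-33 J·s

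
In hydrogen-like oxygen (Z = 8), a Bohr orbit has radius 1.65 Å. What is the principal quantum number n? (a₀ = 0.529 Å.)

5

r_n = n²a₀/Z ⇒ n² = rZ/a₀ = 1.65 × 8 / 0.529 ≈ 24.95
n = 5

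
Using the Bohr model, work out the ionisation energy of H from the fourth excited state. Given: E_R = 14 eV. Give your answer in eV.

E_n = −E_R·Z²/n² = −14 × 1²/5² eV = -0.56 eV
Ionisation energy = −E_n = 0.56 eV

0.56 eV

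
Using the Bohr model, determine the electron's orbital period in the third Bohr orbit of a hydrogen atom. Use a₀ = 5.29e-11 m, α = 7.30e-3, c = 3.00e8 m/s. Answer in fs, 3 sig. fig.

r = n²a₀/Z = 3²·5.29e-11/1 = 4.76e-10 m
v = Zαc/n = 1·0.00730·3.00e8/3 = 7.30e5 m/s
T = 2πr/v = 4.10e-15 s = 4.10 fs

4.10 fs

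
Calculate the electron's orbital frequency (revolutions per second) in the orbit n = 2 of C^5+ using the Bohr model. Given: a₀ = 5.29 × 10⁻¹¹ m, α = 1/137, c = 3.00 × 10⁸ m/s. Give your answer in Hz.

2.96 × 10¹⁶ Hz

r = n²a₀/Z = 3.53 × 10⁻¹¹ m, v = Zαc/n = 6.57 × 10⁶ m/s
f = v/(2πr) = 2.96 × 10¹⁶ Hz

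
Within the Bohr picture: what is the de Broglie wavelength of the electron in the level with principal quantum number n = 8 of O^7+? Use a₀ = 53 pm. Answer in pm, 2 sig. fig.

330 pm

The Bohr quantisation condition is nλ = 2πr_n.
r_n = n²a₀/Z = 420 pm
λ = 2πr_n/n = 2π·420/8 = 330 pm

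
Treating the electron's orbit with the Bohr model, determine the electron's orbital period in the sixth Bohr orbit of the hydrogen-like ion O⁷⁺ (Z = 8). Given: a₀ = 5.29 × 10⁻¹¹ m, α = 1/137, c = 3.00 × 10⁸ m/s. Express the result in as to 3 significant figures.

512 as

r = n²a₀/Z = 6²·5.29 × 10⁻¹¹/8 = 2.38 × 10⁻¹⁰ m
v = Zαc/n = 8·0.00730·3.00 × 10⁸/6 = 2.92 × 10⁶ m/s
T = 2πr/v = 5.12 × 10⁻¹⁶ s = 512 as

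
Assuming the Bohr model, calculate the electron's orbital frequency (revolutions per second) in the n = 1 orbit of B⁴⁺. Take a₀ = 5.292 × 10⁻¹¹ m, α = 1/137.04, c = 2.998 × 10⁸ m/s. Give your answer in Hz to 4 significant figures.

r = n²a₀/Z = 1.058 × 10⁻¹¹ m, v = Zαc/n = 1.094 × 10⁷ m/s
f = v/(2πr) = 1.645 × 10¹⁷ Hz

1.645 × 10¹⁷ Hz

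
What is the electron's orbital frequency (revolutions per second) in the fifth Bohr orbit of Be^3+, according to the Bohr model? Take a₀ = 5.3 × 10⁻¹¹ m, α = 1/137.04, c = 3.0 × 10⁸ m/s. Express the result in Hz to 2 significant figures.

8.4 × 10¹⁴ Hz

r = n²a₀/Z = 3.3 × 10⁻¹⁰ m, v = Zαc/n = 1.8 × 10⁶ m/s
f = v/(2πr) = 8.4 × 10¹⁴ Hz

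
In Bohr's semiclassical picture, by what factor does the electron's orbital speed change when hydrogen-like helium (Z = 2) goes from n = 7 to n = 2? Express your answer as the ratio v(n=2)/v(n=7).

v ∝ Z^1 · n^-1; with Z fixed, v ∝ n^-1.
v(n=2)/v(n=7) = (2/7)^-1 = 7/2

7/2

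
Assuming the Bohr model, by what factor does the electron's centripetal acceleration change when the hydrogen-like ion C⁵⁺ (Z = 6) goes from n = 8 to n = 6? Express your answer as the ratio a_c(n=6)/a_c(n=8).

256/81

a_c ∝ Z^3 · n^-4; with Z fixed, a_c ∝ n^-4.
a_c(n=6)/a_c(n=8) = (6/8)^-4 = 256/81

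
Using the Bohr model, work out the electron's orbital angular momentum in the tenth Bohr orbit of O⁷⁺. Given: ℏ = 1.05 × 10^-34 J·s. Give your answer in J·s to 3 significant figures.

1.05 × 10^-33 J·s

L_n = nℏ = 10 × 1.05 × 10^-34 = 1.05 × 10^-33 J·s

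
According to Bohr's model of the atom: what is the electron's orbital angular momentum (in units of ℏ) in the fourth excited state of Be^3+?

5

L_n = nℏ, so L/ℏ = n = 5.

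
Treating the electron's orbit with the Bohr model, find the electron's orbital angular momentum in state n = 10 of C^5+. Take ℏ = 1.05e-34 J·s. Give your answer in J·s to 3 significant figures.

L_n = nℏ = 10 × 1.05e-34 = 1.05e-33 J·s

1.05e-33 J·s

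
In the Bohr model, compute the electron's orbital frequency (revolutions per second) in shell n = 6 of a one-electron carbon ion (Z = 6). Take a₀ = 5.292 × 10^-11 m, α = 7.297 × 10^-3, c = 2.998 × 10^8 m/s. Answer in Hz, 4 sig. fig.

r = n²a₀/Z = 3.175 × 10^-10 m, v = Zαc/n = 2.188 × 10^6 m/s
f = v/(2πr) = 1.097 × 10^15 Hz

1.097 × 10^15 Hz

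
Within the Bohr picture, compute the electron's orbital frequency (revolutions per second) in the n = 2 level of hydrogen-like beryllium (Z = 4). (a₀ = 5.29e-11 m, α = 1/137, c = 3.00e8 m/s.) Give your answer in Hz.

r = n²a₀/Z = 5.29e-11 m, v = Zαc/n = 4.38e6 m/s
f = v/(2πr) = 1.32e16 Hz

1.32e16 Hz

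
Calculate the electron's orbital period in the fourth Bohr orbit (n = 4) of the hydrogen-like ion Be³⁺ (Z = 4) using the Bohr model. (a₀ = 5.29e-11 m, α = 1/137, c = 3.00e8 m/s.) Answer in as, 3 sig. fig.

r = n²a₀/Z = 4²·5.29e-11/4 = 2.12e-10 m
v = Zαc/n = 4·0.00730·3.00e8/4 = 2.19e6 m/s
T = 2πr/v = 6.07e-16 s = 607 as

607 as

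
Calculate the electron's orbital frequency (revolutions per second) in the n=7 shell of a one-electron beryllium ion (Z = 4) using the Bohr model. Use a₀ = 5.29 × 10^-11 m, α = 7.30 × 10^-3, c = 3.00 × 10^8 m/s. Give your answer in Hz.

r = n²a₀/Z = 6.48 × 10^-10 m, v = Zαc/n = 1.25 × 10^6 m/s
f = v/(2πr) = 3.07 × 10^14 Hz

3.07 × 10^14 Hz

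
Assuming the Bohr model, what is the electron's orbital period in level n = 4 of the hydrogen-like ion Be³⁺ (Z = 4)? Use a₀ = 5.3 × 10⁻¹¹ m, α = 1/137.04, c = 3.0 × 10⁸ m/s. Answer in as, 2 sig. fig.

610 as

r = n²a₀/Z = 4²·5.3 × 10⁻¹¹/4 = 2.1 × 10⁻¹⁰ m
v = Zαc/n = 4·0.0073·3.0 × 10⁸/4 = 2.2 × 10⁶ m/s
T = 2πr/v = 6.1 × 10⁻¹⁶ s = 610 as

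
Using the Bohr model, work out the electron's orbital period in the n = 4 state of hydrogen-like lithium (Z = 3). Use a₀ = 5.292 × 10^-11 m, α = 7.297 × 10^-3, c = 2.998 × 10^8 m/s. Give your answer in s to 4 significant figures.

1.081 × 10^-15 s

r = n²a₀/Z = 4²·5.292 × 10^-11/3 = 2.822 × 10^-10 m
v = Zαc/n = 3·0.007297·2.998 × 10^8/4 = 1.641 × 10^6 m/s
T = 2πr/v = 1.081 × 10^-15 s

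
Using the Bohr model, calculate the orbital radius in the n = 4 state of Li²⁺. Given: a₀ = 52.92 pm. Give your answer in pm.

282.2 pm

r_n = n²a₀/Z = 4² × 52.92 / 3
    = 16 × 52.92 / 3 = 282.2 pm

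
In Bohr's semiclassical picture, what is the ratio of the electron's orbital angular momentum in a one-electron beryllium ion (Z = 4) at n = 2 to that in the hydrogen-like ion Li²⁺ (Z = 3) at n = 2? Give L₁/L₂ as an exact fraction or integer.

1

L = nℏ is independent of Z.
L₁/L₂ = n₁/n₂ = 2/2 = 1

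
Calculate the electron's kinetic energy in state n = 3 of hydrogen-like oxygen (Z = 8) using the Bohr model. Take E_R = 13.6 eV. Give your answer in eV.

For a Coulomb orbit the virial theorem gives K = −E_n.
E_n = −E_R·Z²/n², so K = E_R·Z²/n² = 13.6 × 8²/3² = 96.7 eV

96.7 eV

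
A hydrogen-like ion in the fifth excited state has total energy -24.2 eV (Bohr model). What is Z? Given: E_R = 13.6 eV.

E_n = −E_R Z²/n² ⇒ Z² = −E_n n²/E_R = 24.2 × 6² / 13.6 ≈ 64.06
Z = 8

8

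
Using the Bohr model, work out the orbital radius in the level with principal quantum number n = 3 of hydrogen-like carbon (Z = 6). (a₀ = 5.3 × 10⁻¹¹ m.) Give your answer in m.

8.0 × 10⁻¹¹ m

r_n = n²a₀/Z = 3² × 5.3 × 10⁻¹¹ / 6
    = 9 × 5.3 × 10⁻¹¹ / 6 = 8.0 × 10⁻¹¹ m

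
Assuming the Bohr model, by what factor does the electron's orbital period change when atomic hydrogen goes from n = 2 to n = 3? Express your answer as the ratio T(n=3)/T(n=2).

27/8

T ∝ Z^-2 · n^3; with Z fixed, T ∝ n^3.
T(n=3)/T(n=2) = (3/2)^3 = 27/8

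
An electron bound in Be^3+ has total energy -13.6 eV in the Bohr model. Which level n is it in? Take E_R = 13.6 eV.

4

E_n = −E_R Z²/n² ⇒ n² = E_R Z²/(−E_n) = 13.6 × 4² / 13.6 ≈ 16.00
n = 4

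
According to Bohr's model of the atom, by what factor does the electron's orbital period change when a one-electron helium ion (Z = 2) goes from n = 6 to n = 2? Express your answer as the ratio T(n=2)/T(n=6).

1/27

T ∝ Z^-2 · n^3; with Z fixed, T ∝ n^3.
T(n=2)/T(n=6) = (2/6)^3 = 1/27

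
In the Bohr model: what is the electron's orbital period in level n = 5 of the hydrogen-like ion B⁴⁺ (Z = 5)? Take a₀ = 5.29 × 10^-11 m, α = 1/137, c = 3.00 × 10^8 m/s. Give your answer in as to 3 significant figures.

759 as

r = n²a₀/Z = 5²·5.29 × 10^-11/5 = 2.64 × 10^-10 m
v = Zαc/n = 5·0.00730·3.00 × 10^8/5 = 2.19 × 10^6 m/s
T = 2πr/v = 7.59 × 10^-16 s = 759 as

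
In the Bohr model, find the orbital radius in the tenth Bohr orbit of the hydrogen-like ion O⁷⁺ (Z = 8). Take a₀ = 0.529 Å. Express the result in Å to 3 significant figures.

r_n = n²a₀/Z = 10² × 0.529 / 8
    = 100 × 0.529 / 8 = 6.61 Å

6.61 Å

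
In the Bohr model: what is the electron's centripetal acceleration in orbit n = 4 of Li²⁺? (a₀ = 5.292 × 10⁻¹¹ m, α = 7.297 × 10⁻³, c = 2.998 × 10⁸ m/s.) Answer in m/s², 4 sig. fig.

9.538 × 10²¹ m/s²

r = n²a₀/Z = 2.822 × 10⁻¹⁰ m, v = Zαc/n = 1.641 × 10⁶ m/s
a = v²/r = (1.641 × 10⁶)² / 2.822 × 10⁻¹⁰ = 9.538 × 10²¹ m/s²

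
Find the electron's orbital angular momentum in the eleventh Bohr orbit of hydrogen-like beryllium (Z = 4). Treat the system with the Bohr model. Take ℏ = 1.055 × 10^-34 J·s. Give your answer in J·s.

1.160 × 10^-33 J·s

L_n = nℏ = 11 × 1.055 × 10^-34 = 1.160 × 10^-33 J·s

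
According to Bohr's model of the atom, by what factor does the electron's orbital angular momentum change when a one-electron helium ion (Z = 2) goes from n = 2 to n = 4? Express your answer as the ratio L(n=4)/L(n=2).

L = nℏ depends only on n, so L ∝ n.
L(n=4)/L(n=2) = (4/2)^1 = 2

2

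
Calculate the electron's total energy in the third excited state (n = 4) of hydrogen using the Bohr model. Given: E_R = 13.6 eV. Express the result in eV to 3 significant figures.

-0.850 eV

E_n = −E_R·Z²/n² = −13.6 × 1²/4² = -0.850 eV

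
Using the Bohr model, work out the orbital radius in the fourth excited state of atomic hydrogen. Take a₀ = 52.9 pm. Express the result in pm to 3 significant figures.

1320 pm

r_n = n²a₀/Z = 5² × 52.9 / 1
    = 25 × 52.9 / 1 = 1320 pm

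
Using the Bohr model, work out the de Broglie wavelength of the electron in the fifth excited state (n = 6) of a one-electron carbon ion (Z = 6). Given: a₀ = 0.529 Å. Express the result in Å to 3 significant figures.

3.32 Å

The Bohr quantisation condition is nλ = 2πr_n.
r_n = n²a₀/Z = 3.17 Å
λ = 2πr_n/n = 2π·3.17/6 = 3.32 Å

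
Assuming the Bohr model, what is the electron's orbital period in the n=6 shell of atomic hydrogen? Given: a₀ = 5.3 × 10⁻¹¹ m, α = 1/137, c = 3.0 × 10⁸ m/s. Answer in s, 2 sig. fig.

r = n²a₀/Z = 6²·5.3 × 10⁻¹¹/1 = 1.9 × 10⁻⁹ m
v = Zαc/n = 1·0.0073·3.0 × 10⁸/6 = 3.6 × 10⁵ m/s
T = 2πr/v = 3.3 × 10⁻¹⁴ s

3.3 × 10⁻¹⁴ s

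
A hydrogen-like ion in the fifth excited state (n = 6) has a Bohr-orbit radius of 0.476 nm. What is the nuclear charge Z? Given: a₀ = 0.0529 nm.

r_n = n²a₀/Z ⇒ Z = n²a₀/r = 6² × 0.0529 / 0.476 ≈ 4.00
Z = 4

4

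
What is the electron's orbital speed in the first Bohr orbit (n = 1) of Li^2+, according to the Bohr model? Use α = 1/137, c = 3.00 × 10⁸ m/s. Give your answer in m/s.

6.57 × 10⁶ m/s

v_n = Zαc/n = 3 × 0.00730 × 3.00 × 10⁸ / 1
    = 6.57 × 10⁶ m/s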